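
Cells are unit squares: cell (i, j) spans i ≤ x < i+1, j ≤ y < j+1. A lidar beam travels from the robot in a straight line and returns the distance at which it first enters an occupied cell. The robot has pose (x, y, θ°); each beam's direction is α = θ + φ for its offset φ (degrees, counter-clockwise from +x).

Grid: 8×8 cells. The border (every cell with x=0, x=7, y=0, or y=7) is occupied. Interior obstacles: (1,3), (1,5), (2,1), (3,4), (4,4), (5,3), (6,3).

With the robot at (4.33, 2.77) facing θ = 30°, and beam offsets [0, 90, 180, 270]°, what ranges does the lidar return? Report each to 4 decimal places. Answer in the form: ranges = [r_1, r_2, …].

beam 1: φ=0°, α=30°
  d=(0.8660,0.5000)  start (4,2)  tX=0.7736 tY=0.4600  stride 1/|dx|=1.1547 1/|dy|=2.0000
    cross y-line → (4,3), t=0.4600
    cross x-line → (5,3), t=0.7736 (wall)
  → r_1 = 0.7736
beam 2: φ=90°, α=120°
  d=(-0.5000,0.8660)  start (4,2)  tX=0.6600 tY=0.2656  stride 1/|dx|=2.0000 1/|dy|=1.1547
    cross y-line → (4,3), t=0.2656
    cross x-line → (3,3), t=0.6600
    cross y-line → (3,4), t=1.4203 (wall)
  → r_2 = 1.4203
beam 3: φ=180°, α=210°
  d=(-0.8660,-0.5000)  start (4,2)  tX=0.3811 tY=1.5400  stride 1/|dx|=1.1547 1/|dy|=2.0000
    cross x-line → (3,2), t=0.3811
    cross x-line → (2,2), t=1.5358
    cross y-line → (2,1), t=1.5400 (wall)
  → r_3 = 1.5400
beam 4: φ=270°, α=300°
  d=(0.5000,-0.8660)  start (4,2)  tX=1.3400 tY=0.8891  stride 1/|dx|=2.0000 1/|dy|=1.1547
    cross y-line → (4,1), t=0.8891
    cross x-line → (5,1), t=1.3400
    cross y-line → (5,0), t=2.0438 (wall)
  → r_4 = 2.0438

ranges = [0.7736, 1.4203, 1.5400, 2.0438]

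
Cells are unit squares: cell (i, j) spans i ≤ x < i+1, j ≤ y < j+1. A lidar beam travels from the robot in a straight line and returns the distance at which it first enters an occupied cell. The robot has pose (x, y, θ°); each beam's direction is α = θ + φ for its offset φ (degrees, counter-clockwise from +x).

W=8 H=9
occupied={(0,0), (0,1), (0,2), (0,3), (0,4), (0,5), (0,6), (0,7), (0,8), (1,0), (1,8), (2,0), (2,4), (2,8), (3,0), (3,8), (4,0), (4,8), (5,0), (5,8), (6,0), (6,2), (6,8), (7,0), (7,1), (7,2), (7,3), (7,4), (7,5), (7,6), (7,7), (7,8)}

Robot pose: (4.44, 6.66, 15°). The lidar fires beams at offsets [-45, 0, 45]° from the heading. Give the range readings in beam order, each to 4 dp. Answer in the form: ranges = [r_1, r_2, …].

ranges = [2.9560, 2.6503, 1.5473]

beam 1: φ=-45°, α=330°
  cosα=0.8660 sinα=-0.5000 | (4,6) | tMaxX 0.6466 tMaxY 1.3200 | tΔX 1.1547 tΔY 2.0000
    t=0.6466 [x] (5,6)
    t=1.3200 [y] (5,5)
    t=1.8013 [x] (6,5)
    t=2.9560 [x] (7,5) — stop
  → r_1 = 2.9560
beam 2: φ=0°, α=15°
  cosα=0.9659 sinα=0.2588 | (4,6) | tMaxX 0.5798 tMaxY 1.3137 | tΔX 1.0353 tΔY 3.8637
    t=0.5798 [x] (5,6)
    t=1.3137 [y] (5,7)
    t=1.6150 [x] (6,7)
    t=2.6503 [x] (7,7) — stop
  → r_2 = 2.6503
beam 3: φ=45°, α=60°
  cosα=0.5000 sinα=0.8660 | (4,6) | tMaxX 1.1200 tMaxY 0.3926 | tΔX 2.0000 tΔY 1.1547
    t=0.3926 [y] (4,7)
    t=1.1200 [x] (5,7)
    t=1.5473 [y] (5,8) — stop
  → r_3 = 1.5473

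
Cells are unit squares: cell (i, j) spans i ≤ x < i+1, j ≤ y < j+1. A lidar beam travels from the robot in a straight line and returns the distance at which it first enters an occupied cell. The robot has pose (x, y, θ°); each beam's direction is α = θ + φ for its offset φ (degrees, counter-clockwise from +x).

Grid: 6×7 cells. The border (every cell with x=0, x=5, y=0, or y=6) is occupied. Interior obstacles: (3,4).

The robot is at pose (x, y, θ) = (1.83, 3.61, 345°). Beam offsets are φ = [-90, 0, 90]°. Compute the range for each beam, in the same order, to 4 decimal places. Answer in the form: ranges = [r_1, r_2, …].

ranges = [2.7021, 3.2818, 2.4743]

beam 1: φ=-90°, α=255°
  d=(-0.2588,-0.9659)  start (1,3)  tX=3.2069 tY=0.6315  stride 1/|dx|=3.8637 1/|dy|=1.0353
    cross y-line → (1,2), t=0.6315
    cross y-line → (1,1), t=1.6668
    cross y-line → (1,0), t=2.7021 (wall)
  → r_1 = 2.7021
beam 2: φ=0°, α=345°
  d=(0.9659,-0.2588)  start (1,3)  tX=0.1760 tY=2.3569  stride 1/|dx|=1.0353 1/|dy|=3.8637
    cross x-line → (2,3), t=0.1760
    cross x-line → (3,3), t=1.2113
    cross x-line → (4,3), t=2.2465
    cross y-line → (4,2), t=2.3569
    cross x-line → (5,2), t=3.2818 (wall)
  → r_2 = 3.2818
beam 3: φ=90°, α=75°
  d=(0.2588,0.9659)  start (1,3)  tX=0.6568 tY=0.4038  stride 1/|dx|=3.8637 1/|dy|=1.0353
    cross y-line → (1,4), t=0.4038
    cross x-line → (2,4), t=0.6568
    cross y-line → (2,5), t=1.4390
    cross y-line → (2,6), t=2.4743 (wall)
  → r_3 = 2.4743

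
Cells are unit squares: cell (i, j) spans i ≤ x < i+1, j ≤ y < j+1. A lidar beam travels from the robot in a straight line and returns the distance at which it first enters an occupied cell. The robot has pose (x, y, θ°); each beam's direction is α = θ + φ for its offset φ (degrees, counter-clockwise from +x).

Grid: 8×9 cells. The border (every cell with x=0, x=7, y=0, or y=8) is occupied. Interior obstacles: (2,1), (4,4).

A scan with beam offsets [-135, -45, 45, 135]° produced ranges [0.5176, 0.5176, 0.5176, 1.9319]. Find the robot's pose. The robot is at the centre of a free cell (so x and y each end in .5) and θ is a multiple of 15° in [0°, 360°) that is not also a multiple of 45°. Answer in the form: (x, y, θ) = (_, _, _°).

(x, y, θ) = (1.5, 1.5, 330°)

The pose lattice has 40·16 = 640 candidates. Test each by forward raycasting.
  (6.5, 4.5, 195°): beam 1 = 1.0000 ≠ 0.5176 ✗
  (6.5, 3.5, 120°): beam 2 = 1.9319 ≠ 0.5176 ✗
  (4.5, 2.5, 195°): beam 1 = 5.0000 ≠ 0.5176 ✗
  …
  (1.5, 1.5, 330°): r_1=0.5176, r_2=0.5176, r_3=0.5176, r_4=1.9319 — all match ✓
No second candidate reproduces the full scan.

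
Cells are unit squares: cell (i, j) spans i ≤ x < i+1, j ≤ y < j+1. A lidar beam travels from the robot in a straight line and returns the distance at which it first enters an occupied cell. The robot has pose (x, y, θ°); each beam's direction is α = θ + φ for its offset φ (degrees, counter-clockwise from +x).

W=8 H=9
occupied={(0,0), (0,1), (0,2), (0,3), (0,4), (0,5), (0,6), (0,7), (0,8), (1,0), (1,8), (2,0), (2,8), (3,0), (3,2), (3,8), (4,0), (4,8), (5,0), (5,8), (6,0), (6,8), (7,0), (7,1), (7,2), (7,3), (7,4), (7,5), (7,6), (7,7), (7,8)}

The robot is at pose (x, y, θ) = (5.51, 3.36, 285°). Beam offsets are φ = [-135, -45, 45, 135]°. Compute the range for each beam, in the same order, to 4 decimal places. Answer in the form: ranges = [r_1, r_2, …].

beam 1: φ=-135°, α=150°
  d=(-0.8660,0.5000)  start (5,3)  tX=0.5889 tY=1.2800  stride 1/|dx|=1.1547 1/|dy|=2.0000
    cross x-line → (4,3), t=0.5889
    cross y-line → (4,4), t=1.2800
    cross x-line → (3,4), t=1.7436
    cross x-line → (2,4), t=2.8983
    cross y-line → (2,5), t=3.2800
    cross x-line → (1,5), t=4.0530
    cross x-line → (0,5), t=5.2077 (wall)
  → r_1 = 5.2077
beam 2: φ=-45°, α=240°
  d=(-0.5000,-0.8660)  start (5,3)  tX=1.0200 tY=0.4157  stride 1/|dx|=2.0000 1/|dy|=1.1547
    cross y-line → (5,2), t=0.4157
    cross x-line → (4,2), t=1.0200
    cross y-line → (4,1), t=1.5704
    cross y-line → (4,0), t=2.7251 (wall)
  → r_2 = 2.7251
beam 3: φ=45°, α=330°
  d=(0.8660,-0.5000)  start (5,3)  tX=0.5658 tY=0.7200  stride 1/|dx|=1.1547 1/|dy|=2.0000
    cross x-line → (6,3), t=0.5658
    cross y-line → (6,2), t=0.7200
    cross x-line → (7,2), t=1.7205 (wall)
  → r_3 = 1.7205
beam 4: φ=135°, α=60°
  d=(0.5000,0.8660)  start (5,3)  tX=0.9800 tY=0.7390  stride 1/|dx|=2.0000 1/|dy|=1.1547
    cross y-line → (5,4), t=0.7390
    cross x-line → (6,4), t=0.9800
    cross y-line → (6,5), t=1.8937
    cross x-line → (7,5), t=2.9800 (wall)
  → r_4 = 2.9800

ranges = [5.2077, 2.7251, 1.7205, 2.9800]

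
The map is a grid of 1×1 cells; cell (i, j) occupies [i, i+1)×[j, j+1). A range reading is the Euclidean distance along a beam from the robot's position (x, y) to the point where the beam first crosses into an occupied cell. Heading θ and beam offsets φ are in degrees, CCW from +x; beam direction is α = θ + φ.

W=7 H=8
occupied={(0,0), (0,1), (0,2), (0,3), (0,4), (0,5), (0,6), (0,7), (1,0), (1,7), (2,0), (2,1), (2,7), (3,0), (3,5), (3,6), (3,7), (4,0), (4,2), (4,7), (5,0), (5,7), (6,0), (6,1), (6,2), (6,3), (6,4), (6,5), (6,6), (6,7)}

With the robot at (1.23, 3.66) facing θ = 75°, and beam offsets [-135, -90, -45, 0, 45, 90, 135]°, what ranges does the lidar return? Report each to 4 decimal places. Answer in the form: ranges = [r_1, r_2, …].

beam 1: φ=-135°, α=300°
  d=(0.5000,-0.8660)  start (1,3)  tX=1.5400 tY=0.7621  stride 1/|dx|=2.0000 1/|dy|=1.1547
    cross y-line → (1,2), t=0.7621
    cross x-line → (2,2), t=1.5400
    cross y-line → (2,1), t=1.9168 (wall)
  → r_1 = 1.9168
beam 2: φ=-90°, α=345°
  d=(0.9659,-0.2588)  start (1,3)  tX=0.7972 tY=2.5500  stride 1/|dx|=1.0353 1/|dy|=3.8637
    cross x-line → (2,3), t=0.7972
    cross x-line → (3,3), t=1.8324
    cross y-line → (3,2), t=2.5500
    cross x-line → (4,2), t=2.8677 (wall)
  → r_2 = 2.8677
beam 3: φ=-45°, α=30°
  d=(0.8660,0.5000)  start (1,3)  tX=0.8891 tY=0.6800  stride 1/|dx|=1.1547 1/|dy|=2.0000
    cross y-line → (1,4), t=0.6800
    cross x-line → (2,4), t=0.8891
    cross x-line → (3,4), t=2.0438
    cross y-line → (3,5), t=2.6800 (wall)
  → r_3 = 2.6800
beam 4: φ=0°, α=75°
  d=(0.2588,0.9659)  start (1,3)  tX=2.9751 tY=0.3520  stride 1/|dx|=3.8637 1/|dy|=1.0353
    cross y-line → (1,4), t=0.3520
    cross y-line → (1,5), t=1.3873
    cross y-line → (1,6), t=2.4225
    cross x-line → (2,6), t=2.9751
    cross y-line → (2,7), t=3.4578 (wall)
  → r_4 = 3.4578
beam 5: φ=45°, α=120°
  d=(-0.5000,0.8660)  start (1,3)  tX=0.4600 tY=0.3926  stride 1/|dx|=2.0000 1/|dy|=1.1547
    cross y-line → (1,4), t=0.3926
    cross x-line → (0,4), t=0.4600 (wall)
  → r_5 = 0.4600
beam 6: φ=90°, α=165°
  d=(-0.9659,0.2588)  start (1,3)  tX=0.2381 tY=1.3137  stride 1/|dx|=1.0353 1/|dy|=3.8637
    cross x-line → (0,3), t=0.2381 (wall)
  → r_6 = 0.2381
beam 7: φ=135°, α=210°
  d=(-0.8660,-0.5000)  start (1,3)  tX=0.2656 tY=1.3200  stride 1/|dx|=1.1547 1/|dy|=2.0000
    cross x-line → (0,3), t=0.2656 (wall)
  → r_7 = 0.2656

ranges = [1.9168, 2.8677, 2.6800, 3.4578, 0.4600, 0.2381, 0.2656]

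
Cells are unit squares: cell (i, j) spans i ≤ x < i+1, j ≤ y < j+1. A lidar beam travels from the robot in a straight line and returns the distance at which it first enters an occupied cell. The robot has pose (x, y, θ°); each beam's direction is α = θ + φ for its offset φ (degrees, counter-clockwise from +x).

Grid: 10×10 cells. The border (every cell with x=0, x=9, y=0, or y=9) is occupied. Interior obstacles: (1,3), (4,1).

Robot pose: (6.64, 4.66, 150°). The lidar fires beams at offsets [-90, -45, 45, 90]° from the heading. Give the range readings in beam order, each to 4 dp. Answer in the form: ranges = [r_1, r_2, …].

beam 1: φ=-90°, α=60°
  direction (0.5000, 0.8660); cell (6,4); t to first gridline: x 0.7200, y 0.3926 (then +2.0000 / +1.1547)
    (6,5) via y @ 0.3926
    (7,5) via x @ 0.7200
    (7,6) via y @ 1.5473
    (7,7) via y @ 2.7020
    (8,7) via x @ 2.7200
    (8,8) via y @ 3.8567
    (9,8) via x @ 4.7200  # hit
  → r_1 = 4.7200
beam 2: φ=-45°, α=105°
  direction (-0.2588, 0.9659); cell (6,4); t to first gridline: x 2.4728, y 0.3520 (then +3.8637 / +1.0353)
    (6,5) via y @ 0.3520
    (6,6) via y @ 1.3873
    (6,7) via y @ 2.4225
    (5,7) via x @ 2.4728
    (5,8) via y @ 3.4578
    (5,9) via y @ 4.4931  # hit
  → r_2 = 4.4931
beam 3: φ=45°, α=195°
  direction (-0.9659, -0.2588); cell (6,4); t to first gridline: x 0.6626, y 2.5500 (then +1.0353 / +3.8637)
    (5,4) via x @ 0.6626
    (4,4) via x @ 1.6979
    (4,3) via y @ 2.5500
    (3,3) via x @ 2.7331
    (2,3) via x @ 3.7684
    (1,3) via x @ 4.8037  # hit
  → r_3 = 4.8037
beam 4: φ=90°, α=240°
  direction (-0.5000, -0.8660); cell (6,4); t to first gridline: x 1.2800, y 0.7621 (then +2.0000 / +1.1547)
    (6,3) via y @ 0.7621
    (5,3) via x @ 1.2800
    (5,2) via y @ 1.9168
    (5,1) via y @ 3.0715
    (4,1) via x @ 3.2800  # hit
  → r_4 = 3.2800

ranges = [4.7200, 4.4931, 4.8037, 3.2800]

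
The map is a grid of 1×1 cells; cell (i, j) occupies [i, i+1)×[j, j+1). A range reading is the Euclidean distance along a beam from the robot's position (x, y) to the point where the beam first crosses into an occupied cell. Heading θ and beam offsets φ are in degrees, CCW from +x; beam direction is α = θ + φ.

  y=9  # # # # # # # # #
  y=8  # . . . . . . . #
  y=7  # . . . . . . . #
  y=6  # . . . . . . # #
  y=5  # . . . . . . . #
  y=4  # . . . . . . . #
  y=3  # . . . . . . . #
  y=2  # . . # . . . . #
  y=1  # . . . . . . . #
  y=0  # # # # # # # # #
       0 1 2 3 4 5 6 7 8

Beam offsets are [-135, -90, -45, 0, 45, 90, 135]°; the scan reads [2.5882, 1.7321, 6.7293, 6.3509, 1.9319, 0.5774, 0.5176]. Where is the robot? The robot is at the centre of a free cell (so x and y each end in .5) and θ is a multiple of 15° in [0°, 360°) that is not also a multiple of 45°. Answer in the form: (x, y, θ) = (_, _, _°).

The pose lattice has 54·16 = 864 candidates. Test each by forward raycasting.
  (7.5, 7.5, 240°): beam 1 = 1.5529 ≠ 2.5882 ✗
  (6.5, 4.5, 150°): beam 1 = 1.5529 ≠ 2.5882 ✗
  (5.5, 5.5, 255°): beam 1 = 4.0415 ≠ 2.5882 ✗
  (5.5, 8.5, 210°): beam 1 = 0.5176 ≠ 2.5882 ✗
  (2.5, 3.5, 285°): beam 1 = 1.7321 ≠ 2.5882 ✗
  …
  (1.5, 3.5, 60°): r_1=2.5882, r_2=1.7321, r_3=6.7293, r_4=6.3509, r_5=1.9319, r_6=0.5774, r_7=0.5176 — all match ✓
Unique over the lattice → pose = (1.5, 3.5, 60°).

(x, y, θ) = (1.5, 3.5, 60°)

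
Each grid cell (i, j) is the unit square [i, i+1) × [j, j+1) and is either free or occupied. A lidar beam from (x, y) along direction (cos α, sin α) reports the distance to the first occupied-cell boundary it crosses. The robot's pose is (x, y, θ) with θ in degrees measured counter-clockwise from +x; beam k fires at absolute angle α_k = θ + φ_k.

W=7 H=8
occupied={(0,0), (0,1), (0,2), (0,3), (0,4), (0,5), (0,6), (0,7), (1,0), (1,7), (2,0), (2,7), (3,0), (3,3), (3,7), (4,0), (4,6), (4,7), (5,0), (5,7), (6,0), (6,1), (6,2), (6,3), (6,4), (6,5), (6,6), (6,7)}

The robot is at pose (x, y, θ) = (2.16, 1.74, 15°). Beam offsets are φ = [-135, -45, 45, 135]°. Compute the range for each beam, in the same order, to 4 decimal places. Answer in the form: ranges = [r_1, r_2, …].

ranges = [0.8545, 1.4800, 1.6800, 1.3395]

beam 1: φ=-135°, α=240°
  cosα=-0.5000 sinα=-0.8660 | (2,1) | tMaxX 0.3200 tMaxY 0.8545 | tΔX 2.0000 tΔY 1.1547
    t=0.3200 [x] (1,1)
    t=0.8545 [y] (1,0) — stop
  → r_1 = 0.8545
beam 2: φ=-45°, α=330°
  cosα=0.8660 sinα=-0.5000 | (2,1) | tMaxX 0.9699 tMaxY 1.4800 | tΔX 1.1547 tΔY 2.0000
    t=0.9699 [x] (3,1)
    t=1.4800 [y] (3,0) — stop
  → r_2 = 1.4800
beam 3: φ=45°, α=60°
  cosα=0.5000 sinα=0.8660 | (2,1) | tMaxX 1.6800 tMaxY 0.3002 | tΔX 2.0000 tΔY 1.1547
    t=0.3002 [y] (2,2)
    t=1.4549 [y] (2,3)
    t=1.6800 [x] (3,3) — stop
  → r_3 = 1.6800
beam 4: φ=135°, α=150°
  cosα=-0.8660 sinα=0.5000 | (2,1) | tMaxX 0.1848 tMaxY 0.5200 | tΔX 1.1547 tΔY 2.0000
    t=0.1848 [x] (1,1)
    t=0.5200 [y] (1,2)
    t=1.3395 [x] (0,2) — stop
  → r_4 = 1.3395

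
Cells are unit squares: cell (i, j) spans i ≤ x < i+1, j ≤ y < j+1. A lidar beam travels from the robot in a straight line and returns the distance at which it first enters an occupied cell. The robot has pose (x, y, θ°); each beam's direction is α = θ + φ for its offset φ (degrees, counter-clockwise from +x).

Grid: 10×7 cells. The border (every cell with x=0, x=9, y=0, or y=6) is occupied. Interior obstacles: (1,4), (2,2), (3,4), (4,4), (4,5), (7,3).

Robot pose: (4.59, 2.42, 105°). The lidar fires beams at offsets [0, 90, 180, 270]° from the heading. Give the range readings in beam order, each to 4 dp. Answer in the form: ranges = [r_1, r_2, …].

beam 1: φ=0°, α=105°
  cosα=-0.2588 sinα=0.9659 | (4,2) | tMaxX 2.2796 tMaxY 0.6005 | tΔX 3.8637 tΔY 1.0353
    t=0.6005 [y] (4,3)
    t=1.6357 [y] (4,4) — stop
  → r_1 = 1.6357
beam 2: φ=90°, α=195°
  cosα=-0.9659 sinα=-0.2588 | (4,2) | tMaxX 0.6108 tMaxY 1.6228 | tΔX 1.0353 tΔY 3.8637
    t=0.6108 [x] (3,2)
    t=1.6228 [y] (3,1)
    t=1.6461 [x] (2,1)
    t=2.6814 [x] (1,1)
    t=3.7166 [x] (0,1) — stop
  → r_2 = 3.7166
beam 3: φ=180°, α=285°
  cosα=0.2588 sinα=-0.9659 | (4,2) | tMaxX 1.5841 tMaxY 0.4348 | tΔX 3.8637 tΔY 1.0353
    t=0.4348 [y] (4,1)
    t=1.4701 [y] (4,0) — stop
  → r_3 = 1.4701
beam 4: φ=270°, α=15°
  cosα=0.9659 sinα=0.2588 | (4,2) | tMaxX 0.4245 tMaxY 2.2409 | tΔX 1.0353 tΔY 3.8637
    t=0.4245 [x] (5,2)
    t=1.4597 [x] (6,2)
    t=2.2409 [y] (6,3)
    t=2.4950 [x] (7,3) — stop
  → r_4 = 2.4950

ranges = [1.6357, 3.7166, 1.4701, 2.4950]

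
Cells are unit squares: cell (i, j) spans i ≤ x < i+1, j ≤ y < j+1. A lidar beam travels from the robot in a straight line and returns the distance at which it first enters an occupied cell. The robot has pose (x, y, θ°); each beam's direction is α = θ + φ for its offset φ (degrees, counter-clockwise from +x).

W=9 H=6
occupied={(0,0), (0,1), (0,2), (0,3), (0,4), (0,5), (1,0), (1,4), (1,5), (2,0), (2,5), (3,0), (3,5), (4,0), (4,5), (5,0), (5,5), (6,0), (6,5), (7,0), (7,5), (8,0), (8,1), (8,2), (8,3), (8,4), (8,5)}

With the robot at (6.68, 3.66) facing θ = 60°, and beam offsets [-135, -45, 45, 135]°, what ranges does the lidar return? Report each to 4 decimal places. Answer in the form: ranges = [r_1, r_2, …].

ranges = [2.7538, 1.3666, 1.3873, 5.8804]

beam 1: φ=-135°, α=285°
  direction (0.2588, -0.9659); cell (6,3); t to first gridline: x 1.2364, y 0.6833 (then +3.8637 / +1.0353)
    (6,2) via y @ 0.6833
    (7,2) via x @ 1.2364
    (7,1) via y @ 1.7186
    (7,0) via y @ 2.7538  # hit
  → r_1 = 2.7538
beam 2: φ=-45°, α=15°
  direction (0.9659, 0.2588); cell (6,3); t to first gridline: x 0.3313, y 1.3137 (then +1.0353 / +3.8637)
    (7,3) via x @ 0.3313
    (7,4) via y @ 1.3137
    (8,4) via x @ 1.3666  # hit
  → r_2 = 1.3666
beam 3: φ=45°, α=105°
  direction (-0.2588, 0.9659); cell (6,3); t to first gridline: x 2.6273, y 0.3520 (then +3.8637 / +1.0353)
    (6,4) via y @ 0.3520
    (6,5) via y @ 1.3873  # hit
  → r_3 = 1.3873
beam 4: φ=135°, α=195°
  direction (-0.9659, -0.2588); cell (6,3); t to first gridline: x 0.7040, y 2.5500 (then +1.0353 / +3.8637)
    (5,3) via x @ 0.7040
    (4,3) via x @ 1.7393
    (4,2) via y @ 2.5500
    (3,2) via x @ 2.7745
    (2,2) via x @ 3.8098
    (1,2) via x @ 4.8451
    (0,2) via x @ 5.8804  # hit
  → r_4 = 5.8804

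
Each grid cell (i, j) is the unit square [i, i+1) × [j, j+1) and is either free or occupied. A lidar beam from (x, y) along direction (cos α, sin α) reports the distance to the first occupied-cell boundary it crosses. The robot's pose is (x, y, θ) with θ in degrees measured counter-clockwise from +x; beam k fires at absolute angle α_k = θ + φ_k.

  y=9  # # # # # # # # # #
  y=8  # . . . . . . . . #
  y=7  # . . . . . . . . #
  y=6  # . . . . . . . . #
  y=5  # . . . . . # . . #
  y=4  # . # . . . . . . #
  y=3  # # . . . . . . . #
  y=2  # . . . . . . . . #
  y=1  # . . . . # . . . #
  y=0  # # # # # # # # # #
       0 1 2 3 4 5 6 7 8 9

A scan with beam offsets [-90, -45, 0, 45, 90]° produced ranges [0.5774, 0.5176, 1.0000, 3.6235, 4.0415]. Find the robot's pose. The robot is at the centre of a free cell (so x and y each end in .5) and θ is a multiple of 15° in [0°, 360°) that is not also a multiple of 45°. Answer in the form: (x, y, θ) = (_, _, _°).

(x, y, θ) = (4.5, 8.5, 150°)

The pose lattice has 60·16 = 960 candidates. Test each by forward raycasting.
  (3.5, 2.5, 75°): beam 1 = 1.9319 ≠ 0.5774 ✗
  (2.5, 1.5, 75°): beam 1 = 1.9319 ≠ 0.5774 ✗
  (4.5, 5.5, 105°): beam 1 = 1.5529 ≠ 0.5774 ✗
  …
  (4.5, 8.5, 150°): r_1=0.5774, r_2=0.5176, r_3=1.0000, r_4=3.6235, r_5=4.0415 — all match ✓
Only this pose fits every beam.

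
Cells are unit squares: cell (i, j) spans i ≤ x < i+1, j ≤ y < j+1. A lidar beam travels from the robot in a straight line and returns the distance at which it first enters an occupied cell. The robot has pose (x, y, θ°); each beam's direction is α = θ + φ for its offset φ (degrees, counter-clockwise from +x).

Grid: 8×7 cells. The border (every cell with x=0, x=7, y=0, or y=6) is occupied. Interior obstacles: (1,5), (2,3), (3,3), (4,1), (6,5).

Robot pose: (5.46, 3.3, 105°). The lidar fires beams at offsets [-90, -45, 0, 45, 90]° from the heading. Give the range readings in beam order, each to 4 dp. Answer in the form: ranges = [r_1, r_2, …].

beam 1: φ=-90°, α=15°
  cosα=0.9659 sinα=0.2588 | (5,3) | tMaxX 0.5590 tMaxY 2.7046 | tΔX 1.0353 tΔY 3.8637
    t=0.5590 [x] (6,3)
    t=1.5943 [x] (7,3) — stop
  → r_1 = 1.5943
beam 2: φ=-45°, α=60°
  cosα=0.5000 sinα=0.8660 | (5,3) | tMaxX 1.0800 tMaxY 0.8083 | tΔX 2.0000 tΔY 1.1547
    t=0.8083 [y] (5,4)
    t=1.0800 [x] (6,4)
    t=1.9630 [y] (6,5) — stop
  → r_2 = 1.9630
beam 3: φ=0°, α=105°
  cosα=-0.2588 sinα=0.9659 | (5,3) | tMaxX 1.7773 tMaxY 0.7247 | tΔX 3.8637 tΔY 1.0353
    t=0.7247 [y] (5,4)
    t=1.7600 [y] (5,5)
    t=1.7773 [x] (4,5)
    t=2.7952 [y] (4,6) — stop
  → r_3 = 2.7952
beam 4: φ=45°, α=150°
  cosα=-0.8660 sinα=0.5000 | (5,3) | tMaxX 0.5312 tMaxY 1.4000 | tΔX 1.1547 tΔY 2.0000
    t=0.5312 [x] (4,3)
    t=1.4000 [y] (4,4)
    t=1.6859 [x] (3,4)
    t=2.8406 [x] (2,4)
    t=3.4000 [y] (2,5)
    t=3.9953 [x] (1,5) — stop
  → r_4 = 3.9953
beam 5: φ=90°, α=195°
  cosα=-0.9659 sinα=-0.2588 | (5,3) | tMaxX 0.4762 tMaxY 1.1591 | tΔX 1.0353 tΔY 3.8637
    t=0.4762 [x] (4,3)
    t=1.1591 [y] (4,2)
    t=1.5115 [x] (3,2)
    t=2.5468 [x] (2,2)
    t=3.5821 [x] (1,2)
    t=4.6173 [x] (0,2) — stop
  → r_5 = 4.6173

ranges = [1.5943, 1.9630, 2.7952, 3.9953, 4.6173]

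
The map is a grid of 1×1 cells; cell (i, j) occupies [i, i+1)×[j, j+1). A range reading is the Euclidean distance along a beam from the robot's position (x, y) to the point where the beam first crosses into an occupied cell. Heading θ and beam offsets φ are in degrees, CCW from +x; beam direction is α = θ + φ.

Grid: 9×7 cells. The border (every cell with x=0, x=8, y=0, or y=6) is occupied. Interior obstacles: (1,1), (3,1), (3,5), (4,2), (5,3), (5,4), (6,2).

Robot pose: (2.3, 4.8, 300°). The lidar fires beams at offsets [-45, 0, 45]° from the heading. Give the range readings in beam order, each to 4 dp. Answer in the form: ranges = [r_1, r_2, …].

beam 1: φ=-45°, α=255°
  dir = (cos 255°, sin 255°) = (-0.2588, -0.9659); from cell (2,4)
  next x-line at t=1.1591, next y-line at t=0.8282; Δt_x=3.8637, Δt_y=1.0353
    y: enter (2,3) at t=0.8282
    x: enter (1,3) at t=1.1591
    y: enter (1,2) at t=1.8635
    y: enter (1,1) at t=2.8988 ← occupied
  → r_1 = 2.8988
beam 2: φ=0°, α=300°
  dir = (cos 300°, sin 300°) = (0.5000, -0.8660); from cell (2,4)
  next x-line at t=1.4000, next y-line at t=0.9238; Δt_x=2.0000, Δt_y=1.1547
    y: enter (2,3) at t=0.9238
    x: enter (3,3) at t=1.4000
    y: enter (3,2) at t=2.0785
    y: enter (3,1) at t=3.2332 ← occupied
  → r_2 = 3.2332
beam 3: φ=45°, α=345°
  dir = (cos 345°, sin 345°) = (0.9659, -0.2588); from cell (2,4)
  next x-line at t=0.7247, next y-line at t=3.0910; Δt_x=1.0353, Δt_y=3.8637
    x: enter (3,4) at t=0.7247
    x: enter (4,4) at t=1.7600
    x: enter (5,4) at t=2.7952 ← occupied
  → r_3 = 2.7952

ranges = [2.8988, 3.2332, 2.7952]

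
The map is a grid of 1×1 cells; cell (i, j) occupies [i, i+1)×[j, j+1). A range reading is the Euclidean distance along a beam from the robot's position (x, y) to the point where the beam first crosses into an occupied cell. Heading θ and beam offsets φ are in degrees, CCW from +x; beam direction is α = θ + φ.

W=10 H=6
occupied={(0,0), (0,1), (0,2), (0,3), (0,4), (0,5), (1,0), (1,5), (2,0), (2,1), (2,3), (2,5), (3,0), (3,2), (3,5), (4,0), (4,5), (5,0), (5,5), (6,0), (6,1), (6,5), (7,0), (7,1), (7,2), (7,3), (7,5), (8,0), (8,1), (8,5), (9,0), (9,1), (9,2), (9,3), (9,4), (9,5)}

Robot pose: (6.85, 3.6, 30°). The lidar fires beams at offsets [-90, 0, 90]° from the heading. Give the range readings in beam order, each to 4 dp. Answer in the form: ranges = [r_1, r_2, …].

beam 1: φ=-90°, α=300°
  dir = (cos 300°, sin 300°) = (0.5000, -0.8660); from cell (6,3)
  next x-line at t=0.3000, next y-line at t=0.6928; Δt_x=2.0000, Δt_y=1.1547
    x: enter (7,3) at t=0.3000 ← occupied
  → r_1 = 0.3000
beam 2: φ=0°, α=30°
  dir = (cos 30°, sin 30°) = (0.8660, 0.5000); from cell (6,3)
  next x-line at t=0.1732, next y-line at t=0.8000; Δt_x=1.1547, Δt_y=2.0000
    x: enter (7,3) at t=0.1732 ← occupied
  → r_2 = 0.1732
beam 3: φ=90°, α=120°
  dir = (cos 120°, sin 120°) = (-0.5000, 0.8660); from cell (6,3)
  next x-line at t=1.7000, next y-line at t=0.4619; Δt_x=2.0000, Δt_y=1.1547
    y: enter (6,4) at t=0.4619
    y: enter (6,5) at t=1.6166 ← occupied
  → r_3 = 1.6166

ranges = [0.3000, 0.1732, 1.6166]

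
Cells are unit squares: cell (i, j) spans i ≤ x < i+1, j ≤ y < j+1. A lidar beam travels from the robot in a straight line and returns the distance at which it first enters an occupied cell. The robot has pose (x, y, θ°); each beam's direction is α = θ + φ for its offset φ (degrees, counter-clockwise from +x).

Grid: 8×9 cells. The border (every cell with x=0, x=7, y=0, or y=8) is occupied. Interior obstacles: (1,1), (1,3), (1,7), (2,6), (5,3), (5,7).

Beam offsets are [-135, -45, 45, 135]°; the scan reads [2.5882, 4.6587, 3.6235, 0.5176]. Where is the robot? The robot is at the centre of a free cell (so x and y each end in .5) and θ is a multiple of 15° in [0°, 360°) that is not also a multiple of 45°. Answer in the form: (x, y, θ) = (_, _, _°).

Enumerate (i+0.5, j+0.5, θ) over the 36 free cells and 16 admissible headings. For each, cast all 4 beams and compare to the given ranges.
  (6.5, 4.5, 15°): beam 1 = 1.0000 ≠ 2.5882 ✗
  (5.5, 4.5, 165°): beam 1 = 1.7321 ≠ 2.5882 ✗
  (2.5, 2.5, 15°): beam 1 = 1.0000 ≠ 2.5882 ✗
  (5.5, 6.5, 150°): beam 1 = 1.5529 ≠ 2.5882 ✗
  …
  (2.5, 3.5, 60°): r_1=2.5882, r_2=4.6587, r_3=3.6235, r_4=0.5176 — all match ✓
Unique over the lattice → pose = (2.5, 3.5, 60°).

(x, y, θ) = (2.5, 3.5, 60°)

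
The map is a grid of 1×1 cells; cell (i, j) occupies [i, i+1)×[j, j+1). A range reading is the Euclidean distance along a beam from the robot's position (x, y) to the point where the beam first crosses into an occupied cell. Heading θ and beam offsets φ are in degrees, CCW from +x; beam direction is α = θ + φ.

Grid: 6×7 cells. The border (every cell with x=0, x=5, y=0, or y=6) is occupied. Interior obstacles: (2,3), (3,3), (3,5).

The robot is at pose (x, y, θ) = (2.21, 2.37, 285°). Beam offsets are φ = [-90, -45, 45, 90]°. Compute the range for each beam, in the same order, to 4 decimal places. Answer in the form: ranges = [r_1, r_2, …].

ranges = [1.2527, 1.5819, 2.7400, 2.8884]

beam 1: φ=-90°, α=195°
  dir = (cos 195°, sin 195°) = (-0.9659, -0.2588); from cell (2,2)
  next x-line at t=0.2174, next y-line at t=1.4296; Δt_x=1.0353, Δt_y=3.8637
    x: enter (1,2) at t=0.2174
    x: enter (0,2) at t=1.2527 ← occupied
  → r_1 = 1.2527
beam 2: φ=-45°, α=240°
  dir = (cos 240°, sin 240°) = (-0.5000, -0.8660); from cell (2,2)
  next x-line at t=0.4200, next y-line at t=0.4272; Δt_x=2.0000, Δt_y=1.1547
    x: enter (1,2) at t=0.4200
    y: enter (1,1) at t=0.4272
    y: enter (1,0) at t=1.5819 ← occupied
  → r_2 = 1.5819
beam 3: φ=45°, α=330°
  dir = (cos 330°, sin 330°) = (0.8660, -0.5000); from cell (2,2)
  next x-line at t=0.9122, next y-line at t=0.7400; Δt_x=1.1547, Δt_y=2.0000
    y: enter (2,1) at t=0.7400
    x: enter (3,1) at t=0.9122
    x: enter (4,1) at t=2.0669
    y: enter (4,0) at t=2.7400 ← occupied
  → r_3 = 2.7400
beam 4: φ=90°, α=15°
  dir = (cos 15°, sin 15°) = (0.9659, 0.2588); from cell (2,2)
  next x-line at t=0.8179, next y-line at t=2.4341; Δt_x=1.0353, Δt_y=3.8637
    x: enter (3,2) at t=0.8179
    x: enter (4,2) at t=1.8531
    y: enter (4,3) at t=2.4341
    x: enter (5,3) at t=2.8884 ← occupied
  → r_4 = 2.8884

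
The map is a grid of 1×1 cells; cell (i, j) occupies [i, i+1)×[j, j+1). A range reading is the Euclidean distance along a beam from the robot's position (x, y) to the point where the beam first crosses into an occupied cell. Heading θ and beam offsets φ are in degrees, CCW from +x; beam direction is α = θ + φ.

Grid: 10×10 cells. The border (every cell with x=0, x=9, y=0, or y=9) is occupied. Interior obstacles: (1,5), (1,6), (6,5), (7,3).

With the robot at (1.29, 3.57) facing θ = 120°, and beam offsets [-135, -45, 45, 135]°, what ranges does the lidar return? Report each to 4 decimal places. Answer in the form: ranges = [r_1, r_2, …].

beam 1: φ=-135°, α=345°
  dir = (cos 345°, sin 345°) = (0.9659, -0.2588); from cell (1,3)
  next x-line at t=0.7350, next y-line at t=2.2023; Δt_x=1.0353, Δt_y=3.8637
    x: enter (2,3) at t=0.7350
    x: enter (3,3) at t=1.7703
    y: enter (3,2) at t=2.2023
    x: enter (4,2) at t=2.8056
    x: enter (5,2) at t=3.8409
    x: enter (6,2) at t=4.8762
    x: enter (7,2) at t=5.9114
    y: enter (7,1) at t=6.0660
    x: enter (8,1) at t=6.9467
    x: enter (9,1) at t=7.9820 ← occupied
  → r_1 = 7.9820
beam 2: φ=-45°, α=75°
  dir = (cos 75°, sin 75°) = (0.2588, 0.9659); from cell (1,3)
  next x-line at t=2.7432, next y-line at t=0.4452; Δt_x=3.8637, Δt_y=1.0353
    y: enter (1,4) at t=0.4452
    y: enter (1,5) at t=1.4804 ← occupied
  → r_2 = 1.4804
beam 3: φ=45°, α=165°
  dir = (cos 165°, sin 165°) = (-0.9659, 0.2588); from cell (1,3)
  next x-line at t=0.3002, next y-line at t=1.6614; Δt_x=1.0353, Δt_y=3.8637
    x: enter (0,3) at t=0.3002 ← occupied
  → r_3 = 0.3002
beam 4: φ=135°, α=255°
  dir = (cos 255°, sin 255°) = (-0.2588, -0.9659); from cell (1,3)
  next x-line at t=1.1205, next y-line at t=0.5901; Δt_x=3.8637, Δt_y=1.0353
    y: enter (1,2) at t=0.5901
    x: enter (0,2) at t=1.1205 ← occupied
  → r_4 = 1.1205

ranges = [7.9820, 1.4804, 0.3002, 1.1205]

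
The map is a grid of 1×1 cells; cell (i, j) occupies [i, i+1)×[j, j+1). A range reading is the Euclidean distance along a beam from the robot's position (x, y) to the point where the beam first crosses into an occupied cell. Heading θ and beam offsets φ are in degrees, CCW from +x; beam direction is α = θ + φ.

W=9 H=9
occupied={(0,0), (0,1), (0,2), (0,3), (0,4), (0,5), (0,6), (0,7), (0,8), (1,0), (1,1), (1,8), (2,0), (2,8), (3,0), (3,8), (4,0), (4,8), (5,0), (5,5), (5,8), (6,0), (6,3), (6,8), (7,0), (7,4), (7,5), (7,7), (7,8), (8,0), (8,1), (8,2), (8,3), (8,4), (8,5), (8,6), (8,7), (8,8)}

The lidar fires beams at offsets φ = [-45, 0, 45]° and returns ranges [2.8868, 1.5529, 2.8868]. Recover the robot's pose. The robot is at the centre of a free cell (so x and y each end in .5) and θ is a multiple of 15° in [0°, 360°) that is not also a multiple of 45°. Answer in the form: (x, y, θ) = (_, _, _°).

(x, y, θ) = (4.5, 3.5, 345°)

Enumerate (i+0.5, j+0.5, θ) over the 43 free cells and 16 admissible headings. For each, cast all 3 beams and compare to the given ranges.
  (6.5, 6.5, 165°): beam 1 = 1.7321 ≠ 2.8868 ✗
  (1.5, 3.5, 195°): beam 1 = 0.5774 ≠ 2.8868 ✗
  (4.5, 5.5, 150°): beam 1 = 2.5882 ≠ 2.8868 ✗
  …
  (4.5, 3.5, 345°): r_1=2.8868, r_2=1.5529, r_3=2.8868 — all match ✓
Unique over the lattice → pose = (4.5, 3.5, 345°).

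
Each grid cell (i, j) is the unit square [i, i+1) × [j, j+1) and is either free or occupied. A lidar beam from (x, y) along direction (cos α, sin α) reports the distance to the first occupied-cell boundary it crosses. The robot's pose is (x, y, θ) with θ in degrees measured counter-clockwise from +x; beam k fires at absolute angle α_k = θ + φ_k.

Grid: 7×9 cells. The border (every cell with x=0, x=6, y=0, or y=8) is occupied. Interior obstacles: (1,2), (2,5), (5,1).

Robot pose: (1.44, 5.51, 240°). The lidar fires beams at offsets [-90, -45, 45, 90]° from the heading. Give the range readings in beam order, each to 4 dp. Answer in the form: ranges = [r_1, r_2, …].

beam 1: φ=-90°, α=150°
  direction (-0.8660, 0.5000); cell (1,5); t to first gridline: x 0.5081, y 0.9800 (then +1.1547 / +2.0000)
    (0,5) via x @ 0.5081  # hit
  → r_1 = 0.5081
beam 2: φ=-45°, α=195°
  direction (-0.9659, -0.2588); cell (1,5); t to first gridline: x 0.4555, y 1.9705 (then +1.0353 / +3.8637)
    (0,5) via x @ 0.4555  # hit
  → r_2 = 0.4555
beam 3: φ=45°, α=285°
  direction (0.2588, -0.9659); cell (1,5); t to first gridline: x 2.1637, y 0.5280 (then +3.8637 / +1.0353)
    (1,4) via y @ 0.5280
    (1,3) via y @ 1.5633
    (2,3) via x @ 2.1637
    (2,2) via y @ 2.5985
    (2,1) via y @ 3.6338
    (2,0) via y @ 4.6691  # hit
  → r_3 = 4.6691
beam 4: φ=90°, α=330°
  direction (0.8660, -0.5000); cell (1,5); t to first gridline: x 0.6466, y 1.0200 (then +1.1547 / +2.0000)
    (2,5) via x @ 0.6466  # hit
  → r_4 = 0.6466

ranges = [0.5081, 0.4555, 4.6691, 0.6466]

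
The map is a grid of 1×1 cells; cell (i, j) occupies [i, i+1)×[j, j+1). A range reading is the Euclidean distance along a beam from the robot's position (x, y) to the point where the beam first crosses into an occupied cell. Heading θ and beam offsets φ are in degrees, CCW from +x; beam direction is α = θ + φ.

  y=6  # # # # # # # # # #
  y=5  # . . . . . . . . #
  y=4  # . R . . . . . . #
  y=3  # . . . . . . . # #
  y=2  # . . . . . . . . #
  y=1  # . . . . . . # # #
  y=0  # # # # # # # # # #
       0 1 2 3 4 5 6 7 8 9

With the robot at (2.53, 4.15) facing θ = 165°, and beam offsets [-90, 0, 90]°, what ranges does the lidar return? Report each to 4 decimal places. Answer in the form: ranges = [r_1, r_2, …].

beam 1: φ=-90°, α=75°
  cosα=0.2588 sinα=0.9659 | (2,4) | tMaxX 1.8159 tMaxY 0.8800 | tΔX 3.8637 tΔY 1.0353
    t=0.8800 [y] (2,5)
    t=1.8159 [x] (3,5)
    t=1.9153 [y] (3,6) — stop
  → r_1 = 1.9153
beam 2: φ=0°, α=165°
  cosα=-0.9659 sinα=0.2588 | (2,4) | tMaxX 0.5487 tMaxY 3.2841 | tΔX 1.0353 tΔY 3.8637
    t=0.5487 [x] (1,4)
    t=1.5840 [x] (0,4) — stop
  → r_2 = 1.5840
beam 3: φ=90°, α=255°
  cosα=-0.2588 sinα=-0.9659 | (2,4) | tMaxX 2.0478 tMaxY 0.1553 | tΔX 3.8637 tΔY 1.0353
    t=0.1553 [y] (2,3)
    t=1.1906 [y] (2,2)
    t=2.0478 [x] (1,2)
    t=2.2258 [y] (1,1)
    t=3.2611 [y] (1,0) — stop
  → r_3 = 3.2611

ranges = [1.9153, 1.5840, 3.2611]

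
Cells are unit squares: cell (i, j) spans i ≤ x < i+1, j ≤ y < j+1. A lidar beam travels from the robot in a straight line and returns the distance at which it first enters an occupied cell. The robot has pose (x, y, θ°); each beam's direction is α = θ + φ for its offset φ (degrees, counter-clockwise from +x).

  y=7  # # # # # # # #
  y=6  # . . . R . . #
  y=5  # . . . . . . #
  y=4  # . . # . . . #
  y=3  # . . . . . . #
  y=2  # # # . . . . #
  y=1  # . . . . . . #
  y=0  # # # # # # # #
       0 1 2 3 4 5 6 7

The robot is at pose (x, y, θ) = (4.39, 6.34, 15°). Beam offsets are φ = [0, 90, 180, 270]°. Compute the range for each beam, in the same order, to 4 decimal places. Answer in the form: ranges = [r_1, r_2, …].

ranges = [2.5500, 0.6833, 3.5096, 5.5284]

beam 1: φ=0°, α=15°
  cosα=0.9659 sinα=0.2588 | (4,6) | tMaxX 0.6315 tMaxY 2.5500 | tΔX 1.0353 tΔY 3.8637
    t=0.6315 [x] (5,6)
    t=1.6668 [x] (6,6)
    t=2.5500 [y] (6,7) — stop
  → r_1 = 2.5500
beam 2: φ=90°, α=105°
  cosα=-0.2588 sinα=0.9659 | (4,6) | tMaxX 1.5068 tMaxY 0.6833 | tΔX 3.8637 tΔY 1.0353
    t=0.6833 [y] (4,7) — stop
  → r_2 = 0.6833
beam 3: φ=180°, α=195°
  cosα=-0.9659 sinα=-0.2588 | (4,6) | tMaxX 0.4038 tMaxY 1.3137 | tΔX 1.0353 tΔY 3.8637
    t=0.4038 [x] (3,6)
    t=1.3137 [y] (3,5)
    t=1.4390 [x] (2,5)
    t=2.4743 [x] (1,5)
    t=3.5096 [x] (0,5) — stop
  → r_3 = 3.5096
beam 4: φ=270°, α=285°
  cosα=0.2588 sinα=-0.9659 | (4,6) | tMaxX 2.3569 tMaxY 0.3520 | tΔX 3.8637 tΔY 1.0353
    t=0.3520 [y] (4,5)
    t=1.3873 [y] (4,4)
    t=2.3569 [x] (5,4)
    t=2.4225 [y] (5,3)
    t=3.4578 [y] (5,2)
    t=4.4931 [y] (5,1)
    t=5.5284 [y] (5,0) — stop
  → r_4 = 5.5284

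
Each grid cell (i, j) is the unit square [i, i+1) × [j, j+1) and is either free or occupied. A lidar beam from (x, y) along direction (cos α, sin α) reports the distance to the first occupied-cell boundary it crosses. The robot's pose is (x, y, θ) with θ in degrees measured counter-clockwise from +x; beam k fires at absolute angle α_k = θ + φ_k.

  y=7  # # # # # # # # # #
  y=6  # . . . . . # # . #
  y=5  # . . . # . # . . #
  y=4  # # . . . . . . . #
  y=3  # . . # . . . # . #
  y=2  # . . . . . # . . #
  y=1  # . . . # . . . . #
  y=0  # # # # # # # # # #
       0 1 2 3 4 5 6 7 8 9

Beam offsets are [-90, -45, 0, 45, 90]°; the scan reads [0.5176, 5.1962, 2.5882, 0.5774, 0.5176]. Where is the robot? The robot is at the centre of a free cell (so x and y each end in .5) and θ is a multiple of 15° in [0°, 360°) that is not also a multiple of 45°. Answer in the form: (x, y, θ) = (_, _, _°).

Enumerate (i+0.5, j+0.5, θ) over the 39 free cells and 16 admissible headings. For each, cast all 5 beams and compare to the given ranges.
  (8.5, 5.5, 15°): beam 1 = 1.9319 ≠ 0.5176 ✗
  (8.5, 6.5, 345°): beam 1 = 2.5882 ≠ 0.5176 ✗
  (3.5, 2.5, 75°): beam 1 = 5.6940 ≠ 0.5176 ✗
  …
  (5.5, 5.5, 285°): r_1=0.5176, r_2=5.1962, r_3=2.5882, r_4=0.5774, r_5=0.5176 — all match ✓
Only this pose fits every beam.

(x, y, θ) = (5.5, 5.5, 285°)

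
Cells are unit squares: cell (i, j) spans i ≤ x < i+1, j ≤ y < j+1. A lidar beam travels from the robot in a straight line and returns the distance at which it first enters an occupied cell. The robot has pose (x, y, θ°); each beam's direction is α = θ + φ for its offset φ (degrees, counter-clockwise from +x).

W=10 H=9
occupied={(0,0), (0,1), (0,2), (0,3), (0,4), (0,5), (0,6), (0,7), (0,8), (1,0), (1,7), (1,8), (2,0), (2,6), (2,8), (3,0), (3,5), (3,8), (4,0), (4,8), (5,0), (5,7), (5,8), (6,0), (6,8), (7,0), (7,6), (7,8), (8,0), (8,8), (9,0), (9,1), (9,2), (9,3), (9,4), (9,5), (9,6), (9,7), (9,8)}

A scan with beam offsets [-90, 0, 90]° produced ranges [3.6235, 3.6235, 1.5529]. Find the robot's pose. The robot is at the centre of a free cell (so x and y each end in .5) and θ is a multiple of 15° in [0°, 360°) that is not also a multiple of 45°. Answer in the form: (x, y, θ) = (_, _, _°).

(x, y, θ) = (7.5, 4.5, 255°)

The pose lattice has 51·16 = 816 candidates. Test each by forward raycasting.
  (4.5, 5.5, 195°): beam 1 = 2.5882 ≠ 3.6235 ✗
  (8.5, 7.5, 255°): beam 1 = 1.9319 ≠ 3.6235 ✗
  (6.5, 3.5, 330°): beam 1 = 2.8868 ≠ 3.6235 ✗
  (8.5, 3.5, 345°): beam 1 = 2.5882 ≠ 3.6235 ✗
  (7.5, 2.5, 150°): beam 1 = 3.0000 ≠ 3.6235 ✗
  …
  (7.5, 4.5, 255°): r_1=3.6235, r_2=3.6235, r_3=1.5529 — all match ✓
Only this pose fits every beam.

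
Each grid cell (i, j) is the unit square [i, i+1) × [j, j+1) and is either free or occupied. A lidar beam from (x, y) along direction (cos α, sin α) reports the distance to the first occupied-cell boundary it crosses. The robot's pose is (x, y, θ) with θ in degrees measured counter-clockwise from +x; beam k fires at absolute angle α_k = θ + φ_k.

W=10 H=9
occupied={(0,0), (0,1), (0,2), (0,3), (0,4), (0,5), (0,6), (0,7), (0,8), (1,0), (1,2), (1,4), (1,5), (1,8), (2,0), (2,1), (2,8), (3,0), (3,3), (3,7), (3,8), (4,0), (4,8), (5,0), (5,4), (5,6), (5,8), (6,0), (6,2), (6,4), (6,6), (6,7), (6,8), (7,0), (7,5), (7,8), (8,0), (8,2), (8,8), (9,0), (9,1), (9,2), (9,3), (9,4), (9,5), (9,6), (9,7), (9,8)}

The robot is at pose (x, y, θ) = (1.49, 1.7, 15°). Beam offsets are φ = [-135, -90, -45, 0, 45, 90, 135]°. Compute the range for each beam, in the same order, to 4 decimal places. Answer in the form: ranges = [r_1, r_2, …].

ranges = [0.8083, 0.7247, 0.5889, 0.5280, 0.3464, 0.3106, 0.5658]

beam 1: φ=-135°, α=240°
  dir = (cos 240°, sin 240°) = (-0.5000, -0.8660); from cell (1,1)
  next x-line at t=0.9800, next y-line at t=0.8083; Δt_x=2.0000, Δt_y=1.1547
    y: enter (1,0) at t=0.8083 ← occupied
  → r_1 = 0.8083
beam 2: φ=-90°, α=285°
  dir = (cos 285°, sin 285°) = (0.2588, -0.9659); from cell (1,1)
  next x-line at t=1.9705, next y-line at t=0.7247; Δt_x=3.8637, Δt_y=1.0353
    y: enter (1,0) at t=0.7247 ← occupied
  → r_2 = 0.7247
beam 3: φ=-45°, α=330°
  dir = (cos 330°, sin 330°) = (0.8660, -0.5000); from cell (1,1)
  next x-line at t=0.5889, next y-line at t=1.4000; Δt_x=1.1547, Δt_y=2.0000
    x: enter (2,1) at t=0.5889 ← occupied
  → r_3 = 0.5889
beam 4: φ=0°, α=15°
  dir = (cos 15°, sin 15°) = (0.9659, 0.2588); from cell (1,1)
  next x-line at t=0.5280, next y-line at t=1.1591; Δt_x=1.0353, Δt_y=3.8637
    x: enter (2,1) at t=0.5280 ← occupied
  → r_4 = 0.5280
beam 5: φ=45°, α=60°
  dir = (cos 60°, sin 60°) = (0.5000, 0.8660); from cell (1,1)
  next x-line at t=1.0200, next y-line at t=0.3464; Δt_x=2.0000, Δt_y=1.1547
    y: enter (1,2) at t=0.3464 ← occupied
  → r_5 = 0.3464
beam 6: φ=90°, α=105°
  dir = (cos 105°, sin 105°) = (-0.2588, 0.9659); from cell (1,1)
  next x-line at t=1.8932, next y-line at t=0.3106; Δt_x=3.8637, Δt_y=1.0353
    y: enter (1,2) at t=0.3106 ← occupied
  → r_6 = 0.3106
beam 7: φ=135°, α=150°
  dir = (cos 150°, sin 150°) = (-0.8660, 0.5000); from cell (1,1)
  next x-line at t=0.5658, next y-line at t=0.6000; Δt_x=1.1547, Δt_y=2.0000
    x: enter (0,1) at t=0.5658 ← occupied
  → r_7 = 0.5658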